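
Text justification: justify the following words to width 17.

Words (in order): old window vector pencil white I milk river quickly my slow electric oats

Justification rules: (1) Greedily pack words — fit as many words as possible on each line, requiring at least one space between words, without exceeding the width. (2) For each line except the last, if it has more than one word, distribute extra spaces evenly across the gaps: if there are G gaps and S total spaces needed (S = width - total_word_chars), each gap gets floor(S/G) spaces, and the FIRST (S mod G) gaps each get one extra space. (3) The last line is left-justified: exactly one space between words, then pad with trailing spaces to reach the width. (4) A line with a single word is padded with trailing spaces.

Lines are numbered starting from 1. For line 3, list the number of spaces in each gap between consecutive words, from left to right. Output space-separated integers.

Line 1: ['old', 'window', 'vector'] (min_width=17, slack=0)
Line 2: ['pencil', 'white', 'I'] (min_width=14, slack=3)
Line 3: ['milk', 'river'] (min_width=10, slack=7)
Line 4: ['quickly', 'my', 'slow'] (min_width=15, slack=2)
Line 5: ['electric', 'oats'] (min_width=13, slack=4)

Answer: 8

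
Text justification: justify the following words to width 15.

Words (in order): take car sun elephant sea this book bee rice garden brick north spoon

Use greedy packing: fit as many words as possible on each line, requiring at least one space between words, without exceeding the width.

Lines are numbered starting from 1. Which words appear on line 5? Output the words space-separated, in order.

Line 1: ['take', 'car', 'sun'] (min_width=12, slack=3)
Line 2: ['elephant', 'sea'] (min_width=12, slack=3)
Line 3: ['this', 'book', 'bee'] (min_width=13, slack=2)
Line 4: ['rice', 'garden'] (min_width=11, slack=4)
Line 5: ['brick', 'north'] (min_width=11, slack=4)
Line 6: ['spoon'] (min_width=5, slack=10)

Answer: brick north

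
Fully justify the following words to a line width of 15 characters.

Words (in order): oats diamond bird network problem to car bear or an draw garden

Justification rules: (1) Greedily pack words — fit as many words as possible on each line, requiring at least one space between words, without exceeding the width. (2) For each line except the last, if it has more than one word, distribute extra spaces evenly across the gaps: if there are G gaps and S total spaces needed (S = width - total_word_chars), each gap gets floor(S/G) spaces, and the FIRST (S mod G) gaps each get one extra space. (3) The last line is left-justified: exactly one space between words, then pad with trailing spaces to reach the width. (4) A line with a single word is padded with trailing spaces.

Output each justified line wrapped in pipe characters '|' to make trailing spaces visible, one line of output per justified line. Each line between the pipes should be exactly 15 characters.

Answer: |oats    diamond|
|bird    network|
|problem  to car|
|bear or an draw|
|garden         |

Derivation:
Line 1: ['oats', 'diamond'] (min_width=12, slack=3)
Line 2: ['bird', 'network'] (min_width=12, slack=3)
Line 3: ['problem', 'to', 'car'] (min_width=14, slack=1)
Line 4: ['bear', 'or', 'an', 'draw'] (min_width=15, slack=0)
Line 5: ['garden'] (min_width=6, slack=9)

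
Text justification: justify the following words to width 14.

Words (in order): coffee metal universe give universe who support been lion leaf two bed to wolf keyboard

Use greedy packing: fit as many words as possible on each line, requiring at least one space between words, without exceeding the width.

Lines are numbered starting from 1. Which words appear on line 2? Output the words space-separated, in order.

Answer: universe give

Derivation:
Line 1: ['coffee', 'metal'] (min_width=12, slack=2)
Line 2: ['universe', 'give'] (min_width=13, slack=1)
Line 3: ['universe', 'who'] (min_width=12, slack=2)
Line 4: ['support', 'been'] (min_width=12, slack=2)
Line 5: ['lion', 'leaf', 'two'] (min_width=13, slack=1)
Line 6: ['bed', 'to', 'wolf'] (min_width=11, slack=3)
Line 7: ['keyboard'] (min_width=8, slack=6)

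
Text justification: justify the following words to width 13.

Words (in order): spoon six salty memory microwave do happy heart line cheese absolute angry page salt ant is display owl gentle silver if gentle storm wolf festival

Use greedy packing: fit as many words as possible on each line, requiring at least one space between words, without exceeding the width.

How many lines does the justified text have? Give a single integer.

Line 1: ['spoon', 'six'] (min_width=9, slack=4)
Line 2: ['salty', 'memory'] (min_width=12, slack=1)
Line 3: ['microwave', 'do'] (min_width=12, slack=1)
Line 4: ['happy', 'heart'] (min_width=11, slack=2)
Line 5: ['line', 'cheese'] (min_width=11, slack=2)
Line 6: ['absolute'] (min_width=8, slack=5)
Line 7: ['angry', 'page'] (min_width=10, slack=3)
Line 8: ['salt', 'ant', 'is'] (min_width=11, slack=2)
Line 9: ['display', 'owl'] (min_width=11, slack=2)
Line 10: ['gentle', 'silver'] (min_width=13, slack=0)
Line 11: ['if', 'gentle'] (min_width=9, slack=4)
Line 12: ['storm', 'wolf'] (min_width=10, slack=3)
Line 13: ['festival'] (min_width=8, slack=5)
Total lines: 13

Answer: 13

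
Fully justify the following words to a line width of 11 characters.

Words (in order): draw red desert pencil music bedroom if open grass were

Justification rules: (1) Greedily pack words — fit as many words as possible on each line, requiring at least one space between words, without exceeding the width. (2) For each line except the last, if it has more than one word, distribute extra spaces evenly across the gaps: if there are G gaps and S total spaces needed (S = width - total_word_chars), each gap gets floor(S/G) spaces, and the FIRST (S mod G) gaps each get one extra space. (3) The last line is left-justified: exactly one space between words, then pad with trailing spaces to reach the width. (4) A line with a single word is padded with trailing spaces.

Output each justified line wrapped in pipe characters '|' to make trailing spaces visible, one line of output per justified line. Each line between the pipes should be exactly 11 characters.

Line 1: ['draw', 'red'] (min_width=8, slack=3)
Line 2: ['desert'] (min_width=6, slack=5)
Line 3: ['pencil'] (min_width=6, slack=5)
Line 4: ['music'] (min_width=5, slack=6)
Line 5: ['bedroom', 'if'] (min_width=10, slack=1)
Line 6: ['open', 'grass'] (min_width=10, slack=1)
Line 7: ['were'] (min_width=4, slack=7)

Answer: |draw    red|
|desert     |
|pencil     |
|music      |
|bedroom  if|
|open  grass|
|were       |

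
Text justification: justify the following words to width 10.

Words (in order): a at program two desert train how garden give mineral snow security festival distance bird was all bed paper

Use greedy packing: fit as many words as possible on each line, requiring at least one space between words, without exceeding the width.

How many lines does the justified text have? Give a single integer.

Answer: 14

Derivation:
Line 1: ['a', 'at'] (min_width=4, slack=6)
Line 2: ['program'] (min_width=7, slack=3)
Line 3: ['two', 'desert'] (min_width=10, slack=0)
Line 4: ['train', 'how'] (min_width=9, slack=1)
Line 5: ['garden'] (min_width=6, slack=4)
Line 6: ['give'] (min_width=4, slack=6)
Line 7: ['mineral'] (min_width=7, slack=3)
Line 8: ['snow'] (min_width=4, slack=6)
Line 9: ['security'] (min_width=8, slack=2)
Line 10: ['festival'] (min_width=8, slack=2)
Line 11: ['distance'] (min_width=8, slack=2)
Line 12: ['bird', 'was'] (min_width=8, slack=2)
Line 13: ['all', 'bed'] (min_width=7, slack=3)
Line 14: ['paper'] (min_width=5, slack=5)
Total lines: 14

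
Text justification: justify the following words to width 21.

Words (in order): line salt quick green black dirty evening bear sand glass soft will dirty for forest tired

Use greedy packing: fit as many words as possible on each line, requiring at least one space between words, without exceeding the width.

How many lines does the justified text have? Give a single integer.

Line 1: ['line', 'salt', 'quick', 'green'] (min_width=21, slack=0)
Line 2: ['black', 'dirty', 'evening'] (min_width=19, slack=2)
Line 3: ['bear', 'sand', 'glass', 'soft'] (min_width=20, slack=1)
Line 4: ['will', 'dirty', 'for', 'forest'] (min_width=21, slack=0)
Line 5: ['tired'] (min_width=5, slack=16)
Total lines: 5

Answer: 5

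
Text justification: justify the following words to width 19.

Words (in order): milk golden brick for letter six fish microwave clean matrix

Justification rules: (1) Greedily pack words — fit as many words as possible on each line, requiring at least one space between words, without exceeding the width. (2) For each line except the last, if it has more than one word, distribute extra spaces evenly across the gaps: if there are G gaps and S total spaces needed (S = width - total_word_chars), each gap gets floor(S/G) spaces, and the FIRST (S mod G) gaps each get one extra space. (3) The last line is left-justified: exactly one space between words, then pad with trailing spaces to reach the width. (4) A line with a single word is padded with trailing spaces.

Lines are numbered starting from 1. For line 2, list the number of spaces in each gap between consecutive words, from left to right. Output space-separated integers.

Answer: 1 1 1

Derivation:
Line 1: ['milk', 'golden', 'brick'] (min_width=17, slack=2)
Line 2: ['for', 'letter', 'six', 'fish'] (min_width=19, slack=0)
Line 3: ['microwave', 'clean'] (min_width=15, slack=4)
Line 4: ['matrix'] (min_width=6, slack=13)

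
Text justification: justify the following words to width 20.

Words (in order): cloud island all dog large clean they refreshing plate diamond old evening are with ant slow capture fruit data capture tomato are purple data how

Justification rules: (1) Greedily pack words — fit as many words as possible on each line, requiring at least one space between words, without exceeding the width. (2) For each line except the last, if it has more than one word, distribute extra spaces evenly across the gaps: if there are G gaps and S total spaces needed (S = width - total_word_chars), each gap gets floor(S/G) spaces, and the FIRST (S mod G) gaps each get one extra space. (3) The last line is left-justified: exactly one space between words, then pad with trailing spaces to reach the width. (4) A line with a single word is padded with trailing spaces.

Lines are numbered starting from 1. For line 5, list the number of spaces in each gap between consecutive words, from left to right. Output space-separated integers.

Answer: 2 2 2

Derivation:
Line 1: ['cloud', 'island', 'all', 'dog'] (min_width=20, slack=0)
Line 2: ['large', 'clean', 'they'] (min_width=16, slack=4)
Line 3: ['refreshing', 'plate'] (min_width=16, slack=4)
Line 4: ['diamond', 'old', 'evening'] (min_width=19, slack=1)
Line 5: ['are', 'with', 'ant', 'slow'] (min_width=17, slack=3)
Line 6: ['capture', 'fruit', 'data'] (min_width=18, slack=2)
Line 7: ['capture', 'tomato', 'are'] (min_width=18, slack=2)
Line 8: ['purple', 'data', 'how'] (min_width=15, slack=5)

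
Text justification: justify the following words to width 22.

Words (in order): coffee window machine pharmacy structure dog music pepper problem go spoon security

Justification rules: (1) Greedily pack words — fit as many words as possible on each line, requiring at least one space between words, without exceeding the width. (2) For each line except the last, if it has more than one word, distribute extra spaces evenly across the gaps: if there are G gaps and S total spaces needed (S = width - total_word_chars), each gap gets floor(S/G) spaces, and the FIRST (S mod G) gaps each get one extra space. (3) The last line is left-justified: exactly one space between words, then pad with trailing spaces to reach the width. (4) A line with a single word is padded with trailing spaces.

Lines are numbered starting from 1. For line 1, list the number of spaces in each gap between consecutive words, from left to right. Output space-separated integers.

Answer: 2 1

Derivation:
Line 1: ['coffee', 'window', 'machine'] (min_width=21, slack=1)
Line 2: ['pharmacy', 'structure', 'dog'] (min_width=22, slack=0)
Line 3: ['music', 'pepper', 'problem'] (min_width=20, slack=2)
Line 4: ['go', 'spoon', 'security'] (min_width=17, slack=5)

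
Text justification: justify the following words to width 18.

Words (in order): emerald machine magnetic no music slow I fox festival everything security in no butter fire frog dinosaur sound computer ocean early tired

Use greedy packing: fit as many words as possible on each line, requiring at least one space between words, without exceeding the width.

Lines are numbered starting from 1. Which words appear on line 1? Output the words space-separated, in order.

Line 1: ['emerald', 'machine'] (min_width=15, slack=3)
Line 2: ['magnetic', 'no', 'music'] (min_width=17, slack=1)
Line 3: ['slow', 'I', 'fox'] (min_width=10, slack=8)
Line 4: ['festival'] (min_width=8, slack=10)
Line 5: ['everything'] (min_width=10, slack=8)
Line 6: ['security', 'in', 'no'] (min_width=14, slack=4)
Line 7: ['butter', 'fire', 'frog'] (min_width=16, slack=2)
Line 8: ['dinosaur', 'sound'] (min_width=14, slack=4)
Line 9: ['computer', 'ocean'] (min_width=14, slack=4)
Line 10: ['early', 'tired'] (min_width=11, slack=7)

Answer: emerald machine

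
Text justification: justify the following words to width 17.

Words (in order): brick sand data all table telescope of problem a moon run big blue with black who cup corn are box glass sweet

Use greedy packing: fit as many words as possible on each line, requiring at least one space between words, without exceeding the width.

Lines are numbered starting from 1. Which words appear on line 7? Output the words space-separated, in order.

Line 1: ['brick', 'sand', 'data'] (min_width=15, slack=2)
Line 2: ['all', 'table'] (min_width=9, slack=8)
Line 3: ['telescope', 'of'] (min_width=12, slack=5)
Line 4: ['problem', 'a', 'moon'] (min_width=14, slack=3)
Line 5: ['run', 'big', 'blue', 'with'] (min_width=17, slack=0)
Line 6: ['black', 'who', 'cup'] (min_width=13, slack=4)
Line 7: ['corn', 'are', 'box'] (min_width=12, slack=5)
Line 8: ['glass', 'sweet'] (min_width=11, slack=6)

Answer: corn are box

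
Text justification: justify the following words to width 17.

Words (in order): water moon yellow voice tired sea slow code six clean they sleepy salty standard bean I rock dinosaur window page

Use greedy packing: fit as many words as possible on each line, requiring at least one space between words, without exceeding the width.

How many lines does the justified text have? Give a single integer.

Answer: 8

Derivation:
Line 1: ['water', 'moon', 'yellow'] (min_width=17, slack=0)
Line 2: ['voice', 'tired', 'sea'] (min_width=15, slack=2)
Line 3: ['slow', 'code', 'six'] (min_width=13, slack=4)
Line 4: ['clean', 'they', 'sleepy'] (min_width=17, slack=0)
Line 5: ['salty', 'standard'] (min_width=14, slack=3)
Line 6: ['bean', 'I', 'rock'] (min_width=11, slack=6)
Line 7: ['dinosaur', 'window'] (min_width=15, slack=2)
Line 8: ['page'] (min_width=4, slack=13)
Total lines: 8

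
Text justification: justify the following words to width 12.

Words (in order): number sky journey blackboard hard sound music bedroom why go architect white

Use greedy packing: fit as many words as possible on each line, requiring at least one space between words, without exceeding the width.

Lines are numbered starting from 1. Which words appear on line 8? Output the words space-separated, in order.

Answer: white

Derivation:
Line 1: ['number', 'sky'] (min_width=10, slack=2)
Line 2: ['journey'] (min_width=7, slack=5)
Line 3: ['blackboard'] (min_width=10, slack=2)
Line 4: ['hard', 'sound'] (min_width=10, slack=2)
Line 5: ['music'] (min_width=5, slack=7)
Line 6: ['bedroom', 'why'] (min_width=11, slack=1)
Line 7: ['go', 'architect'] (min_width=12, slack=0)
Line 8: ['white'] (min_width=5, slack=7)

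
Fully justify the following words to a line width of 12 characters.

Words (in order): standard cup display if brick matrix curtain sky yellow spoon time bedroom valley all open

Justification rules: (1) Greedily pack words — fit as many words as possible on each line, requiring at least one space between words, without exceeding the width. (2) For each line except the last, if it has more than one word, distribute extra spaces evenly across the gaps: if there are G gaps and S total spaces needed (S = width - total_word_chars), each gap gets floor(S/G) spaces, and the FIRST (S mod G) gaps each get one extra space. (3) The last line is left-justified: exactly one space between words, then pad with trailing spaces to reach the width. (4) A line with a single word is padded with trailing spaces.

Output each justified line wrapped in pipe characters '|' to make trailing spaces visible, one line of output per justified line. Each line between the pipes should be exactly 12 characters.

Line 1: ['standard', 'cup'] (min_width=12, slack=0)
Line 2: ['display', 'if'] (min_width=10, slack=2)
Line 3: ['brick', 'matrix'] (min_width=12, slack=0)
Line 4: ['curtain', 'sky'] (min_width=11, slack=1)
Line 5: ['yellow', 'spoon'] (min_width=12, slack=0)
Line 6: ['time', 'bedroom'] (min_width=12, slack=0)
Line 7: ['valley', 'all'] (min_width=10, slack=2)
Line 8: ['open'] (min_width=4, slack=8)

Answer: |standard cup|
|display   if|
|brick matrix|
|curtain  sky|
|yellow spoon|
|time bedroom|
|valley   all|
|open        |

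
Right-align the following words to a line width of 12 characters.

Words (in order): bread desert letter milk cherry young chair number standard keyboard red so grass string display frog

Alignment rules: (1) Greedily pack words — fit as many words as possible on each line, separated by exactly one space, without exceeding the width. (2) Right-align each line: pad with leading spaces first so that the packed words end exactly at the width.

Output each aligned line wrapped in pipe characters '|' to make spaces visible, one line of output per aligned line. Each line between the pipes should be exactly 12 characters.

Line 1: ['bread', 'desert'] (min_width=12, slack=0)
Line 2: ['letter', 'milk'] (min_width=11, slack=1)
Line 3: ['cherry', 'young'] (min_width=12, slack=0)
Line 4: ['chair', 'number'] (min_width=12, slack=0)
Line 5: ['standard'] (min_width=8, slack=4)
Line 6: ['keyboard', 'red'] (min_width=12, slack=0)
Line 7: ['so', 'grass'] (min_width=8, slack=4)
Line 8: ['string'] (min_width=6, slack=6)
Line 9: ['display', 'frog'] (min_width=12, slack=0)

Answer: |bread desert|
| letter milk|
|cherry young|
|chair number|
|    standard|
|keyboard red|
|    so grass|
|      string|
|display frog|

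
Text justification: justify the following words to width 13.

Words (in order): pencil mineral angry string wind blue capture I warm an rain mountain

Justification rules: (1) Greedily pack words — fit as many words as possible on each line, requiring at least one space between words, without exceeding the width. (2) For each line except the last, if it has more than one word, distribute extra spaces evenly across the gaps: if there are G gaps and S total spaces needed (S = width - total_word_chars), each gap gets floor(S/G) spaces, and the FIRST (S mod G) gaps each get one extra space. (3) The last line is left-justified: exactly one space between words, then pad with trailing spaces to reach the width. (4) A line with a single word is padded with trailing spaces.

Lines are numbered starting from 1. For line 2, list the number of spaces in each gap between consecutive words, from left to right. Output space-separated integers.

Answer: 1

Derivation:
Line 1: ['pencil'] (min_width=6, slack=7)
Line 2: ['mineral', 'angry'] (min_width=13, slack=0)
Line 3: ['string', 'wind'] (min_width=11, slack=2)
Line 4: ['blue', 'capture'] (min_width=12, slack=1)
Line 5: ['I', 'warm', 'an'] (min_width=9, slack=4)
Line 6: ['rain', 'mountain'] (min_width=13, slack=0)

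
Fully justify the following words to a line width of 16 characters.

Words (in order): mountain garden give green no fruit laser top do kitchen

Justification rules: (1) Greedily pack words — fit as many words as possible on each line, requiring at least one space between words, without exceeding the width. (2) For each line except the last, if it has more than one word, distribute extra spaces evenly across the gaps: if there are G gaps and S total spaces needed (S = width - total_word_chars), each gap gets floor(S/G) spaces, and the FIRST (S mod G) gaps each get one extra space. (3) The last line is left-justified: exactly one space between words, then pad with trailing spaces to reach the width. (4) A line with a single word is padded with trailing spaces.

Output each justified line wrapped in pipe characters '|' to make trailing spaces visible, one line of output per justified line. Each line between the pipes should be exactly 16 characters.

Line 1: ['mountain', 'garden'] (min_width=15, slack=1)
Line 2: ['give', 'green', 'no'] (min_width=13, slack=3)
Line 3: ['fruit', 'laser', 'top'] (min_width=15, slack=1)
Line 4: ['do', 'kitchen'] (min_width=10, slack=6)

Answer: |mountain  garden|
|give   green  no|
|fruit  laser top|
|do kitchen      |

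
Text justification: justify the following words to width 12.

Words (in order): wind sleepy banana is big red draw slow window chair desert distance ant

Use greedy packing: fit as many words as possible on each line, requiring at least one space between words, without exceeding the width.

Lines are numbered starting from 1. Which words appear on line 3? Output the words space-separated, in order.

Answer: big red draw

Derivation:
Line 1: ['wind', 'sleepy'] (min_width=11, slack=1)
Line 2: ['banana', 'is'] (min_width=9, slack=3)
Line 3: ['big', 'red', 'draw'] (min_width=12, slack=0)
Line 4: ['slow', 'window'] (min_width=11, slack=1)
Line 5: ['chair', 'desert'] (min_width=12, slack=0)
Line 6: ['distance', 'ant'] (min_width=12, slack=0)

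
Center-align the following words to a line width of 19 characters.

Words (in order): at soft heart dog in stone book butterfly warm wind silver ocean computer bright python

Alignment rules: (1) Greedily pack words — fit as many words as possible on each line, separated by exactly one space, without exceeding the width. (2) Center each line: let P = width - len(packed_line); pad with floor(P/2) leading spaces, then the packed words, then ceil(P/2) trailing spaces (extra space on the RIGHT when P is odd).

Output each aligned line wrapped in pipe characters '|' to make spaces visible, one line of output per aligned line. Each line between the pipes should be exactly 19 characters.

Answer: | at soft heart dog |
|   in stone book   |
|butterfly warm wind|
|   silver ocean    |
|  computer bright  |
|      python       |

Derivation:
Line 1: ['at', 'soft', 'heart', 'dog'] (min_width=17, slack=2)
Line 2: ['in', 'stone', 'book'] (min_width=13, slack=6)
Line 3: ['butterfly', 'warm', 'wind'] (min_width=19, slack=0)
Line 4: ['silver', 'ocean'] (min_width=12, slack=7)
Line 5: ['computer', 'bright'] (min_width=15, slack=4)
Line 6: ['python'] (min_width=6, slack=13)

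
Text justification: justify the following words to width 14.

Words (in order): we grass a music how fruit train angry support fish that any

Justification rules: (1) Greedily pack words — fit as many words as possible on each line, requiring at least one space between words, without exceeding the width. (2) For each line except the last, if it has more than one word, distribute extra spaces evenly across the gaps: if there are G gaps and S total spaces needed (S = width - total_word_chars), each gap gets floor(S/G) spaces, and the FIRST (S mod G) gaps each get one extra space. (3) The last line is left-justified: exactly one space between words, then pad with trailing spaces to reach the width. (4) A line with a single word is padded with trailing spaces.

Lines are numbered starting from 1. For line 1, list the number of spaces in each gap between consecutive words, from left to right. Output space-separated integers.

Answer: 3 3

Derivation:
Line 1: ['we', 'grass', 'a'] (min_width=10, slack=4)
Line 2: ['music', 'how'] (min_width=9, slack=5)
Line 3: ['fruit', 'train'] (min_width=11, slack=3)
Line 4: ['angry', 'support'] (min_width=13, slack=1)
Line 5: ['fish', 'that', 'any'] (min_width=13, slack=1)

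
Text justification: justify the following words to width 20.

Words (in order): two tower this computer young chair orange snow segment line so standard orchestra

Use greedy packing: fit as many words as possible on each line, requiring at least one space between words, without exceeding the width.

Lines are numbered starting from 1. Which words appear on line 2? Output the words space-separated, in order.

Line 1: ['two', 'tower', 'this'] (min_width=14, slack=6)
Line 2: ['computer', 'young', 'chair'] (min_width=20, slack=0)
Line 3: ['orange', 'snow', 'segment'] (min_width=19, slack=1)
Line 4: ['line', 'so', 'standard'] (min_width=16, slack=4)
Line 5: ['orchestra'] (min_width=9, slack=11)

Answer: computer young chair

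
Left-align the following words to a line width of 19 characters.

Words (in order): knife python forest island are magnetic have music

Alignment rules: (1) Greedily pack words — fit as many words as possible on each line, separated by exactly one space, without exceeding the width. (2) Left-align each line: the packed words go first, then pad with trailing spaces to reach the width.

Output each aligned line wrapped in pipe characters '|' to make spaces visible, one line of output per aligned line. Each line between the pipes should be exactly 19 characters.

Line 1: ['knife', 'python', 'forest'] (min_width=19, slack=0)
Line 2: ['island', 'are', 'magnetic'] (min_width=19, slack=0)
Line 3: ['have', 'music'] (min_width=10, slack=9)

Answer: |knife python forest|
|island are magnetic|
|have music         |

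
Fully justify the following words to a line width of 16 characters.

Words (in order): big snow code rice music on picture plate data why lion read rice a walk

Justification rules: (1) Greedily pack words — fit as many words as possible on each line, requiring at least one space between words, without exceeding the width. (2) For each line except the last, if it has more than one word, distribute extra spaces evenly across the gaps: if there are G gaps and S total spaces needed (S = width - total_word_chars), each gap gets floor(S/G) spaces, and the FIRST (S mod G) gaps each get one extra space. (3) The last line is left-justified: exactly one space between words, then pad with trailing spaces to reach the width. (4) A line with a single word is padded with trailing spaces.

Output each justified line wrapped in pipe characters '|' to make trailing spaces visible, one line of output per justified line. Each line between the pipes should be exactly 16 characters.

Answer: |big   snow  code|
|rice   music  on|
|picture    plate|
|data   why  lion|
|read rice a walk|

Derivation:
Line 1: ['big', 'snow', 'code'] (min_width=13, slack=3)
Line 2: ['rice', 'music', 'on'] (min_width=13, slack=3)
Line 3: ['picture', 'plate'] (min_width=13, slack=3)
Line 4: ['data', 'why', 'lion'] (min_width=13, slack=3)
Line 5: ['read', 'rice', 'a', 'walk'] (min_width=16, slack=0)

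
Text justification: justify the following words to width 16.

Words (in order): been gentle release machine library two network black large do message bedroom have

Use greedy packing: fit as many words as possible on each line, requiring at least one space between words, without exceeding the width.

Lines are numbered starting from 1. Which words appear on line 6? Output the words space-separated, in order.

Answer: bedroom have

Derivation:
Line 1: ['been', 'gentle'] (min_width=11, slack=5)
Line 2: ['release', 'machine'] (min_width=15, slack=1)
Line 3: ['library', 'two'] (min_width=11, slack=5)
Line 4: ['network', 'black'] (min_width=13, slack=3)
Line 5: ['large', 'do', 'message'] (min_width=16, slack=0)
Line 6: ['bedroom', 'have'] (min_width=12, slack=4)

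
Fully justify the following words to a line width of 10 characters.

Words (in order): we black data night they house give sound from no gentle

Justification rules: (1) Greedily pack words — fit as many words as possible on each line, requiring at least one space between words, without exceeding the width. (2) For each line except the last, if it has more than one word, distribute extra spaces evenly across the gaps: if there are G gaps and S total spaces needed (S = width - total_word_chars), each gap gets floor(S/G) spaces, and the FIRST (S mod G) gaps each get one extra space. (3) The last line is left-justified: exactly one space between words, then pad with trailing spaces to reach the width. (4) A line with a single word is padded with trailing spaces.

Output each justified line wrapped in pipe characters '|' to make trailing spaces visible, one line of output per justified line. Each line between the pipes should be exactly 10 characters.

Answer: |we   black|
|data night|
|they house|
|give sound|
|from    no|
|gentle    |

Derivation:
Line 1: ['we', 'black'] (min_width=8, slack=2)
Line 2: ['data', 'night'] (min_width=10, slack=0)
Line 3: ['they', 'house'] (min_width=10, slack=0)
Line 4: ['give', 'sound'] (min_width=10, slack=0)
Line 5: ['from', 'no'] (min_width=7, slack=3)
Line 6: ['gentle'] (min_width=6, slack=4)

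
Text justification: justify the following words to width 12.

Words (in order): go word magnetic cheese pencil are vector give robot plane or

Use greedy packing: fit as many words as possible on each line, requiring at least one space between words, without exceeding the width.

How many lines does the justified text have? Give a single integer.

Line 1: ['go', 'word'] (min_width=7, slack=5)
Line 2: ['magnetic'] (min_width=8, slack=4)
Line 3: ['cheese'] (min_width=6, slack=6)
Line 4: ['pencil', 'are'] (min_width=10, slack=2)
Line 5: ['vector', 'give'] (min_width=11, slack=1)
Line 6: ['robot', 'plane'] (min_width=11, slack=1)
Line 7: ['or'] (min_width=2, slack=10)
Total lines: 7

Answer: 7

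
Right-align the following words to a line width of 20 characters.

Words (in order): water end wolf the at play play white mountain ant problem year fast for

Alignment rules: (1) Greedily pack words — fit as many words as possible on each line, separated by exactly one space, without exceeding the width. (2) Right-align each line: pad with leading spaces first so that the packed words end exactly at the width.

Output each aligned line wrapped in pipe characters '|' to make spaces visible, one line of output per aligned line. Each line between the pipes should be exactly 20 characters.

Answer: |  water end wolf the|
|  at play play white|
|mountain ant problem|
|       year fast for|

Derivation:
Line 1: ['water', 'end', 'wolf', 'the'] (min_width=18, slack=2)
Line 2: ['at', 'play', 'play', 'white'] (min_width=18, slack=2)
Line 3: ['mountain', 'ant', 'problem'] (min_width=20, slack=0)
Line 4: ['year', 'fast', 'for'] (min_width=13, slack=7)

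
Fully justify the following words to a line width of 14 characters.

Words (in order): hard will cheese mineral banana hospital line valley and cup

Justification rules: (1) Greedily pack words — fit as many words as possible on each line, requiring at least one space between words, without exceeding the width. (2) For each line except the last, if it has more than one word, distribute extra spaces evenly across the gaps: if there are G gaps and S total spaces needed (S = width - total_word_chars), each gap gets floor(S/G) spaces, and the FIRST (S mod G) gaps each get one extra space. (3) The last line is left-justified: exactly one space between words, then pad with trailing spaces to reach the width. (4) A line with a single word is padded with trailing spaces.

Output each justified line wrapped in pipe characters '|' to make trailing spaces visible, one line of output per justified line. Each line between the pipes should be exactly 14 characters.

Line 1: ['hard', 'will'] (min_width=9, slack=5)
Line 2: ['cheese', 'mineral'] (min_width=14, slack=0)
Line 3: ['banana'] (min_width=6, slack=8)
Line 4: ['hospital', 'line'] (min_width=13, slack=1)
Line 5: ['valley', 'and', 'cup'] (min_width=14, slack=0)

Answer: |hard      will|
|cheese mineral|
|banana        |
|hospital  line|
|valley and cup|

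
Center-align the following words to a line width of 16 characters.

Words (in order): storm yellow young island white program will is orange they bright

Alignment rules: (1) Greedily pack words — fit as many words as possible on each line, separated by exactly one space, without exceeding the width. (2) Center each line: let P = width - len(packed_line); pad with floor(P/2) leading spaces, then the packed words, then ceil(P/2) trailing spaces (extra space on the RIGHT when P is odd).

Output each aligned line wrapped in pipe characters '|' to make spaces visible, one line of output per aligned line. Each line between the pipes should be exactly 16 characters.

Answer: |  storm yellow  |
|  young island  |
| white program  |
| will is orange |
|  they bright   |

Derivation:
Line 1: ['storm', 'yellow'] (min_width=12, slack=4)
Line 2: ['young', 'island'] (min_width=12, slack=4)
Line 3: ['white', 'program'] (min_width=13, slack=3)
Line 4: ['will', 'is', 'orange'] (min_width=14, slack=2)
Line 5: ['they', 'bright'] (min_width=11, slack=5)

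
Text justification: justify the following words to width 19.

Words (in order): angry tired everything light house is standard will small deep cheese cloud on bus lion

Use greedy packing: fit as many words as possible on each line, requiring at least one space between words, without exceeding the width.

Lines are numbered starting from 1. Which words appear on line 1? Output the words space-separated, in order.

Line 1: ['angry', 'tired'] (min_width=11, slack=8)
Line 2: ['everything', 'light'] (min_width=16, slack=3)
Line 3: ['house', 'is', 'standard'] (min_width=17, slack=2)
Line 4: ['will', 'small', 'deep'] (min_width=15, slack=4)
Line 5: ['cheese', 'cloud', 'on', 'bus'] (min_width=19, slack=0)
Line 6: ['lion'] (min_width=4, slack=15)

Answer: angry tired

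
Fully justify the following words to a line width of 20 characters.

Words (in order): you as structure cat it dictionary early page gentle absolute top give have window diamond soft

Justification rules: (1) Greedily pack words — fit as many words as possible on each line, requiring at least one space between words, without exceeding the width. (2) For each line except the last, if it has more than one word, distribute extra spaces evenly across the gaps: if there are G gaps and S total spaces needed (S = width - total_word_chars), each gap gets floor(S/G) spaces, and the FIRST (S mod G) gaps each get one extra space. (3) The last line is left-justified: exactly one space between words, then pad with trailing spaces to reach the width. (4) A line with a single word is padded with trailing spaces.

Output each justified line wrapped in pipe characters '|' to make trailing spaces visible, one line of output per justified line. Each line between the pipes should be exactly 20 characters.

Answer: |you as structure cat|
|it  dictionary early|
|page gentle absolute|
|top give have window|
|diamond soft        |

Derivation:
Line 1: ['you', 'as', 'structure', 'cat'] (min_width=20, slack=0)
Line 2: ['it', 'dictionary', 'early'] (min_width=19, slack=1)
Line 3: ['page', 'gentle', 'absolute'] (min_width=20, slack=0)
Line 4: ['top', 'give', 'have', 'window'] (min_width=20, slack=0)
Line 5: ['diamond', 'soft'] (min_width=12, slack=8)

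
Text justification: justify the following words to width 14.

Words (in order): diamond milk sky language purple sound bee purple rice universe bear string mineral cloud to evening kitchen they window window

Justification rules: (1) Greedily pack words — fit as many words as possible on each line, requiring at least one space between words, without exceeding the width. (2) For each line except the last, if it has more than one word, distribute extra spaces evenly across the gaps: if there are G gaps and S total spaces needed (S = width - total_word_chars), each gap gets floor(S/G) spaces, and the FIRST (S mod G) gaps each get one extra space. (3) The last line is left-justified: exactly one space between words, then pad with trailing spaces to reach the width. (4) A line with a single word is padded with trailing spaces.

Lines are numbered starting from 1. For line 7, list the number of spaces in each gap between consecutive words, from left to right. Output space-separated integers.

Answer: 2

Derivation:
Line 1: ['diamond', 'milk'] (min_width=12, slack=2)
Line 2: ['sky', 'language'] (min_width=12, slack=2)
Line 3: ['purple', 'sound'] (min_width=12, slack=2)
Line 4: ['bee', 'purple'] (min_width=10, slack=4)
Line 5: ['rice', 'universe'] (min_width=13, slack=1)
Line 6: ['bear', 'string'] (min_width=11, slack=3)
Line 7: ['mineral', 'cloud'] (min_width=13, slack=1)
Line 8: ['to', 'evening'] (min_width=10, slack=4)
Line 9: ['kitchen', 'they'] (min_width=12, slack=2)
Line 10: ['window', 'window'] (min_width=13, slack=1)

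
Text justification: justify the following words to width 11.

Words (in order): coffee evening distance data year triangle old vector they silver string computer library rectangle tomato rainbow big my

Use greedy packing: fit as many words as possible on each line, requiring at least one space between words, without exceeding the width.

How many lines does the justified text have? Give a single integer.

Answer: 14

Derivation:
Line 1: ['coffee'] (min_width=6, slack=5)
Line 2: ['evening'] (min_width=7, slack=4)
Line 3: ['distance'] (min_width=8, slack=3)
Line 4: ['data', 'year'] (min_width=9, slack=2)
Line 5: ['triangle'] (min_width=8, slack=3)
Line 6: ['old', 'vector'] (min_width=10, slack=1)
Line 7: ['they', 'silver'] (min_width=11, slack=0)
Line 8: ['string'] (min_width=6, slack=5)
Line 9: ['computer'] (min_width=8, slack=3)
Line 10: ['library'] (min_width=7, slack=4)
Line 11: ['rectangle'] (min_width=9, slack=2)
Line 12: ['tomato'] (min_width=6, slack=5)
Line 13: ['rainbow', 'big'] (min_width=11, slack=0)
Line 14: ['my'] (min_width=2, slack=9)
Total lines: 14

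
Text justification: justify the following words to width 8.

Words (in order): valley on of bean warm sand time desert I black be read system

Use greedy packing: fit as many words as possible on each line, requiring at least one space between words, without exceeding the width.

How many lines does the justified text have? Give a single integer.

Line 1: ['valley'] (min_width=6, slack=2)
Line 2: ['on', 'of'] (min_width=5, slack=3)
Line 3: ['bean'] (min_width=4, slack=4)
Line 4: ['warm'] (min_width=4, slack=4)
Line 5: ['sand'] (min_width=4, slack=4)
Line 6: ['time'] (min_width=4, slack=4)
Line 7: ['desert', 'I'] (min_width=8, slack=0)
Line 8: ['black', 'be'] (min_width=8, slack=0)
Line 9: ['read'] (min_width=4, slack=4)
Line 10: ['system'] (min_width=6, slack=2)
Total lines: 10

Answer: 10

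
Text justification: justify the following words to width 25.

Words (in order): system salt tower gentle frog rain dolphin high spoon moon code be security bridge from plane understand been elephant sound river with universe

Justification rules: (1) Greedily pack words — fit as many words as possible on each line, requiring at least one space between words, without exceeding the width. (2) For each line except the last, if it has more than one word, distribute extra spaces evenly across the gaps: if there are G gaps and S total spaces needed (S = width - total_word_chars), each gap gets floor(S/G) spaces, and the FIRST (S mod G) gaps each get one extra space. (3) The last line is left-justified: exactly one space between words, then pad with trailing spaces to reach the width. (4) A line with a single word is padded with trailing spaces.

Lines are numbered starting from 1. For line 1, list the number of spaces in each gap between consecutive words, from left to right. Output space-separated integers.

Answer: 2 1 1

Derivation:
Line 1: ['system', 'salt', 'tower', 'gentle'] (min_width=24, slack=1)
Line 2: ['frog', 'rain', 'dolphin', 'high'] (min_width=22, slack=3)
Line 3: ['spoon', 'moon', 'code', 'be'] (min_width=18, slack=7)
Line 4: ['security', 'bridge', 'from'] (min_width=20, slack=5)
Line 5: ['plane', 'understand', 'been'] (min_width=21, slack=4)
Line 6: ['elephant', 'sound', 'river', 'with'] (min_width=25, slack=0)
Line 7: ['universe'] (min_width=8, slack=17)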